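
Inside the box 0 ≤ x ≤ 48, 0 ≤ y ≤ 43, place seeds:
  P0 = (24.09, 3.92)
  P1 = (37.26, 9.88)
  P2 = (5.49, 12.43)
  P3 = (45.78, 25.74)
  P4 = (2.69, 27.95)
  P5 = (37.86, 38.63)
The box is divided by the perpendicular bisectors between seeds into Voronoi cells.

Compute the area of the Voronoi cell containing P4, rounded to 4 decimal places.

1. box [0,48]×[0,43]: [(0, 0) (48, 0) (48, 43) (0, 43)]
2. ⊥bis P4·P0 via (13.39,15.935): [(0, 4.0105) (43.7812, 43) (0, 43)]  |A|=853.504
3. ⊥bis P4·P1 via (19.975,18.915): [(0, 4.0105) (22.7957, 24.3112) (32.5644, 43) (0, 43)]  |A|=748.69
4. ⊥bis P4·P2 via (4.09,20.19): [(0, 19.4521) (21.7444, 23.3751) (22.7957, 24.3112) (32.5644, 43) (0, 43)]  |A|=580.8052
5. ⊥bis P4·P3 via (24.235,26.845): [(0, 19.4521) (21.7444, 23.3751) (22.7957, 24.3112) (24.2475, 27.0888) (25.0636, 43) (0, 43)]  |A|=521.1314
6. ⊥bis P4·P5 via (20.275,33.29): [(0, 19.4521) (21.7444, 23.3751) (22.7957, 24.3112) (22.9259, 24.5604) (17.3264, 43) (0, 43)]  |A|=440.3137
7. canonical 6-gon: [(0, 19.4521) (21.7444, 23.3751) (22.7957, 24.3112) (22.9259, 24.5604) (17.3264, 43) (0, 43)]
8. shoelace: 440.3137

Area of P4's cell: 440.3137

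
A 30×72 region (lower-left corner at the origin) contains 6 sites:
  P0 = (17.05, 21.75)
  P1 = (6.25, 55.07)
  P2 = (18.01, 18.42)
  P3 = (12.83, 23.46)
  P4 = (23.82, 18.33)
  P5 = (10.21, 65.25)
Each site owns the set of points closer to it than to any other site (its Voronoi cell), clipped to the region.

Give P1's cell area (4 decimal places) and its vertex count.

Area of P1's cell: 510.7502 (5 vertices)

1. box [0,30]×[0,72]: [(0, 0) (30, 0) (30, 72) (0, 72)]
2. ⊥bis P1·P0 via (11.65,38.41): [(0, 34.6339) (30, 44.3578) (30, 72) (0, 72)]  |A|=975.125
3. ⊥bis P1·P2 via (12.13,36.745): [(0, 34.6339) (30, 44.3578) (30, 72) (0, 72)]  |A|=975.125
4. ⊥bis P1·P3 via (9.54,39.265): [(0, 37.2791) (22.8102, 42.0273) (30, 44.3578) (30, 72) (0, 72)]  |A|=944.9557
5. ⊥bis P1·P4 via (15.035,36.7): [(0, 37.2791) (22.8102, 42.0273) (30, 44.3578) (30, 72) (0, 72)]  |A|=944.9557
6. ⊥bis P1·P5 via (8.23,60.16): [(0, 63.3615) (0, 37.2791) (22.8102, 42.0273) (30, 44.3578) (30, 51.6915)]  |A|=510.7502
7. canonical 5-gon: [(0, 63.3615) (0, 37.2791) (22.8102, 42.0273) (30, 44.3578) (30, 51.6915)]
8. shoelace: 510.7502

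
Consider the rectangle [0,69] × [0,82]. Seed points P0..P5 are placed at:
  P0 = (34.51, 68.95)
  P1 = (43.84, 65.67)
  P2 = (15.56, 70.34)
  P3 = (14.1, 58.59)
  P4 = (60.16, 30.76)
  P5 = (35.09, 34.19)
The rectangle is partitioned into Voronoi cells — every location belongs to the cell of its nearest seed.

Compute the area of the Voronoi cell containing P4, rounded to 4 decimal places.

Area of P4's cell: 1152.1125

1. box [0,69]×[0,82]: [(0, 0) (69, 0) (69, 82) (0, 82)]
2. ⊥bis P4·P0 via (47.335,49.855): [(0, 18.0628) (0, 0) (69, 0) (69, 64.4061)]  |A|=2845.179
3. ⊥bis P4·P1 via (52,48.215): [(28.6196, 37.2849) (0, 18.0628) (0, 0) (69, 0) (69, 56.1623)]  |A|=2678.7343
4. ⊥bis P4·P2 via (37.86,50.55): [(28.6196, 37.2849) (22.3526, 33.0758) (0, 7.8882) (0, 0) (69, 0) (69, 56.1623)]  |A|=2565.0189
5. ⊥bis P4·P3 via (37.13,44.675): [(34.2573, 39.9205) (10.1368, 0) (69, 0) (69, 56.1623)]  |A|=2150.5389
6. ⊥bis P4·P5 via (47.625,32.475): [(49.6267, 47.1055) (43.1819, 0) (69, 0) (69, 56.1623)]  |A|=1152.1125
7. canonical 4-gon: [(49.6267, 47.1055) (43.1819, 0) (69, 0) (69, 56.1623)]
8. shoelace: 1152.1125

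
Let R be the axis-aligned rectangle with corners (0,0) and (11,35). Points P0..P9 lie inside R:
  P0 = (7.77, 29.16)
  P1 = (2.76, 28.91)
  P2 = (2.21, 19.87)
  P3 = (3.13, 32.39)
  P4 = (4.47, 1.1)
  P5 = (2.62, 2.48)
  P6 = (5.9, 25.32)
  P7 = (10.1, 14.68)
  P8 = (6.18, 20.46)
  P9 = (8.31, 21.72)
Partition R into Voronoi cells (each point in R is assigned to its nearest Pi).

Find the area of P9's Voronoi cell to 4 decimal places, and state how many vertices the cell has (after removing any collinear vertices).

Area of P9's cell: 23.3374 (5 vertices)

1. box [0,11]×[0,35]: [(0, 0) (11, 0) (11, 35) (0, 35)]
2. ⊥bis P9·P0 via (8.04,25.44): [(0, 24.8565) (0, 0) (11, 0) (11, 25.6548)]  |A|=277.8121
3. ⊥bis P9·P1 via (5.535,25.315): [(5.4538, 25.2523) (0, 21.0425) (0, 0) (11, 0) (11, 25.6548)]  |A|=267.4119
4. ⊥bis P9·P2 via (5.26,20.795): [(5.4538, 25.2523) (4.2014, 24.2856) (11, 1.8685) (11, 25.6548)]  |A|=83.2858
5. ⊥bis P9·P3 via (5.72,27.055): [(5.4538, 25.2523) (4.2014, 24.2856) (11, 1.8685) (11, 25.6548)]  |A|=83.2858
6. ⊥bis P9·P4 via (6.39,11.41): [(5.4538, 25.2523) (4.2014, 24.2856) (8.209, 11.0713) (11, 10.5515) (11, 25.6548)]  |A|=71.1687
7. ⊥bis P9·P5 via (5.465,12.1): [(5.4538, 25.2523) (4.2014, 24.2856) (8.1366, 11.3099) (10.1927, 10.7018) (11, 10.5515) (11, 25.6548)]  |A|=70.9454
8. ⊥bis P9·P6 via (7.105,23.52): [(10.2081, 25.5974) (4.8844, 22.0334) (8.1366, 11.3099) (10.1927, 10.7018) (11, 10.5515) (11, 25.6548)]  |A|=61.6514
9. ⊥bis P9·P7 via (9.205,18.2): [(10.2081, 25.5974) (4.8844, 22.0334) (6.2731, 17.4545) (11, 18.6564) (11, 25.6548)]  |A|=34.3145
10. ⊥bis P9·P8 via (7.245,21.09): [(10.2081, 25.5974) (6.1756, 22.8978) (8.9873, 18.1447) (11, 18.6564) (11, 25.6548)]  |A|=23.3374
11. canonical 5-gon: [(10.2081, 25.5974) (6.1756, 22.8978) (8.9873, 18.1447) (11, 18.6564) (11, 25.6548)]
12. shoelace: 23.3374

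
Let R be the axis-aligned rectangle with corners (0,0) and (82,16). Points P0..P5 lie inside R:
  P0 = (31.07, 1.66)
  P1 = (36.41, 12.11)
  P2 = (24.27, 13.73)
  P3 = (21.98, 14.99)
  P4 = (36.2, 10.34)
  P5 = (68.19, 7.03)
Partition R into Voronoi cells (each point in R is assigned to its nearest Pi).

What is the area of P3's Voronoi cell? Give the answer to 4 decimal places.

1. box [0,82]×[0,16]: [(0, 0) (82, 0) (82, 16) (0, 16)]
2. ⊥bis P3·P0 via (26.525,8.325): [(0, 0) (14.3168, 0) (37.78, 16) (0, 16)]  |A|=416.7745
3. ⊥bis P3·P1 via (29.195,13.55): [(0, 0) (14.3168, 0) (28.4085, 9.6094) (29.684, 16) (0, 16)]  |A|=390.9054
4. ⊥bis P3·P2 via (23.125,14.36): [(0, 0) (14.3168, 0) (15.7686, 0.99) (24.0274, 16) (0, 16)]  |A|=313.5608
5. ⊥bis P3·P4 via (29.09,12.665): [(0, 0) (14.3168, 0) (15.7686, 0.99) (24.0274, 16) (0, 16)]  |A|=313.5608
6. ⊥bis P3·P5 via (45.085,11.01): [(0, 0) (14.3168, 0) (15.7686, 0.99) (24.0274, 16) (0, 16)]  |A|=313.5608
7. canonical 5-gon: [(0, 0) (14.3168, 0) (15.7686, 0.99) (24.0274, 16) (0, 16)]
8. shoelace: 313.5608

Area of P3's cell: 313.5608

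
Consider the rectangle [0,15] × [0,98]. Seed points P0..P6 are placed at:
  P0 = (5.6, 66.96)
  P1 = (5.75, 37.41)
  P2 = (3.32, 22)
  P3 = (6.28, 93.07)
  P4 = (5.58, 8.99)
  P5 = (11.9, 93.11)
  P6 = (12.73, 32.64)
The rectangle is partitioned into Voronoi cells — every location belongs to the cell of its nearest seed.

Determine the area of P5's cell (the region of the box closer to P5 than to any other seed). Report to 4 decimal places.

1. box [0,15]×[0,98]: [(0, 0) (15, 0) (15, 98) (0, 98)]
2. ⊥bis P5·P0 via (8.75,80.035): [(0, 82.143) (15, 78.5293) (15, 98) (0, 98)]  |A|=264.9578
3. ⊥bis P5·P1 via (8.825,65.26): [(0, 82.143) (15, 78.5293) (15, 98) (0, 98)]  |A|=264.9578
4. ⊥bis P5·P2 via (7.61,57.555): [(0, 82.143) (15, 78.5293) (15, 98) (0, 98)]  |A|=264.9578
5. ⊥bis P5·P3 via (9.09,93.09): [(9.1837, 79.9305) (15, 78.5293) (15, 98) (9.0551, 98)]  |A|=110.3352
6. ⊥bis P5·P4 via (8.74,51.05): [(9.1837, 79.9305) (15, 78.5293) (15, 98) (9.0551, 98)]  |A|=110.3352
7. ⊥bis P5·P6 via (12.315,62.875): [(9.1837, 79.9305) (15, 78.5293) (15, 98) (9.0551, 98)]  |A|=110.3352
8. canonical 4-gon: [(9.1837, 79.9305) (15, 78.5293) (15, 98) (9.0551, 98)]
9. shoelace: 110.3352

Area of P5's cell: 110.3352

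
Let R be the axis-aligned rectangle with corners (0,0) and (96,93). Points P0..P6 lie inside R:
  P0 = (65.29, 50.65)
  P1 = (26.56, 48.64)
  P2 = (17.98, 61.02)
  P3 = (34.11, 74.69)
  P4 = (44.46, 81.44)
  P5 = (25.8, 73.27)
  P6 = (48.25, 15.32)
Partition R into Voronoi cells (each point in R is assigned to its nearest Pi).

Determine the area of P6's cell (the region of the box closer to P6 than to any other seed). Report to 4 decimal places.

Area of P6's cell: 2345.6596

1. box [0,96]×[0,93]: [(0, 0) (96, 0) (96, 93) (0, 93)]
2. ⊥bis P6·P0 via (56.77,32.985): [(0, 60.3657) (0, 0) (96, 0) (96, 14.064)]  |A|=3572.6261
3. ⊥bis P6·P1 via (37.405,31.98): [(46.5334, 37.9222) (0, 7.6308) (0, 0) (96, 0) (96, 14.064)]  |A|=2345.6596
4. ⊥bis P6·P2 via (33.115,38.17): [(46.5334, 37.9222) (0, 7.6308) (0, 0) (96, 0) (96, 14.064)]  |A|=2345.6596
5. ⊥bis P6·P3 via (41.18,45.005): [(46.5334, 37.9222) (0, 7.6308) (0, 0) (96, 0) (96, 14.064)]  |A|=2345.6596
6. ⊥bis P6·P4 via (46.355,48.38): [(46.5334, 37.9222) (0, 7.6308) (0, 0) (96, 0) (96, 14.064)]  |A|=2345.6596
7. ⊥bis P6·P5 via (37.025,44.295): [(46.5334, 37.9222) (0, 7.6308) (0, 0) (96, 0) (96, 14.064)]  |A|=2345.6596
8. canonical 5-gon: [(46.5334, 37.9222) (0, 7.6308) (0, 0) (96, 0) (96, 14.064)]
9. shoelace: 2345.6596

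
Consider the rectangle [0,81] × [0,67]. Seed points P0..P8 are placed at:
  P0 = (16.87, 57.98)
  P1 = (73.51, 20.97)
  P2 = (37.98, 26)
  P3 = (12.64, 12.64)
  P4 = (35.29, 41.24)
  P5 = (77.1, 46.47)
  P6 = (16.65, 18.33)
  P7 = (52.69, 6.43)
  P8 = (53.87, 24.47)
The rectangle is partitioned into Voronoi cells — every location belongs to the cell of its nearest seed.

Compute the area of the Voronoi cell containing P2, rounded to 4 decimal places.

Area of P2's cell: 409.3491

1. box [0,81]×[0,67]: [(0, 0) (81, 0) (81, 67) (0, 67)]
2. ⊥bis P2·P0 via (27.425,41.99): [(0, 23.8868) (0, 0) (81, 0) (81, 67) (65.3132, 67)]  |A|=4019.0681
3. ⊥bis P2·P1 via (55.745,23.485): [(61.5542, 64.5187) (0, 23.8868) (0, 0) (52.4202, 0)]  |A|=2426.2056
4. ⊥bis P2·P3 via (25.31,19.32): [(61.5542, 64.5187) (16.9895, 35.1015) (35.4961, 0) (52.4202, 0)]  |A|=1600.3101
5. ⊥bis P2·P4 via (36.635,33.62): [(57.7064, 37.3393) (19.3767, 30.5737) (35.4961, 0) (52.4202, 0)]  |A|=956.4367
6. ⊥bis P2·P5 via (57.54,36.235): [(57.5479, 36.2199) (57.0251, 37.219) (19.3767, 30.5737) (35.4961, 0) (52.4202, 0)]  |A|=956.0649
7. ⊥bis P2·P6 via (27.315,22.165): [(57.5479, 36.2199) (57.0251, 37.219) (23.998, 31.3895) (34.833, 1.2576) (35.4961, 0) (52.4202, 0)]  |A|=882.0214
8. ⊥bis P2·P7 via (45.335,16.215): [(55.8329, 24.1059) (57.5479, 36.2199) (57.0251, 37.219) (23.998, 31.3895) (32.8335, 6.8181)]  |A|=576.0288
9. ⊥bis P2·P8 via (45.925,25.235): [(45.0348, 15.9893) (46.9069, 35.4331) (23.998, 31.3895) (32.8335, 6.8181)]  |A|=409.3491
10. canonical 4-gon: [(45.0348, 15.9893) (46.9069, 35.4331) (23.998, 31.3895) (32.8335, 6.8181)]
11. shoelace: 409.3491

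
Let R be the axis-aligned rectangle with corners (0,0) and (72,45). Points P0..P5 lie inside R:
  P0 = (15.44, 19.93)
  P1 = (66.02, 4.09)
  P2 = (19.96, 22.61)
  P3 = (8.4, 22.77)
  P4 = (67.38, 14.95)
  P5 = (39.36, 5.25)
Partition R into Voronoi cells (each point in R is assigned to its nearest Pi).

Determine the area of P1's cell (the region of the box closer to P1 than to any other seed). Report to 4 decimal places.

1. box [0,72]×[0,45]: [(0, 0) (72, 0) (72, 45) (0, 45)]
2. ⊥bis P1·P0 via (40.73,12.01): [(36.9689, 0) (72, 0) (72, 45) (51.0614, 45)]  |A|=1259.3194
3. ⊥bis P1·P2 via (42.99,13.35): [(37.6222, 0) (72, 0) (72, 45) (55.716, 45)]  |A|=1139.8918
4. ⊥bis P1·P3 via (37.21,13.43): [(37.6222, 0) (72, 0) (72, 45) (55.716, 45)]  |A|=1139.8918
5. ⊥bis P1·P4 via (66.7,9.52): [(42.6605, 12.5305) (37.6222, 0) (72, 0) (72, 8.8563)]  |A|=345.3047
6. ⊥bis P1·P5 via (52.69,4.67): [(52.9758, 11.2387) (52.4868, 0) (72, 0) (72, 8.8563)]  |A|=193.8931
7. canonical 4-gon: [(52.9758, 11.2387) (52.4868, 0) (72, 0) (72, 8.8563)]
8. shoelace: 193.8931

Area of P1's cell: 193.8931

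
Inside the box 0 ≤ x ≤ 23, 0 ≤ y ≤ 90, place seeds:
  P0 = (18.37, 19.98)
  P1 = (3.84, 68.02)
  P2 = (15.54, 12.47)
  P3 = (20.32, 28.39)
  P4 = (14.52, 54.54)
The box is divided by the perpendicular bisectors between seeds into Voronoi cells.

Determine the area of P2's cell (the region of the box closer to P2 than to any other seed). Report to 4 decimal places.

Area of P2's cell: 420.4541

1. box [0,23]×[0,90]: [(0, 0) (23, 0) (23, 90) (0, 90)]
2. ⊥bis P2·P0 via (16.955,16.225): [(0, 22.6142) (0, 0) (23, 0) (23, 13.9471)]  |A|=420.4541
3. ⊥bis P2·P1 via (9.69,40.245): [(0, 22.6142) (0, 0) (23, 0) (23, 13.9471)]  |A|=420.4541
4. ⊥bis P2·P3 via (17.93,20.43): [(0, 22.6142) (0, 0) (23, 0) (23, 13.9471)]  |A|=420.4541
5. ⊥bis P2·P4 via (15.03,33.505): [(0, 22.6142) (0, 0) (23, 0) (23, 13.9471)]  |A|=420.4541
6. canonical 4-gon: [(0, 22.6142) (0, 0) (23, 0) (23, 13.9471)]
7. shoelace: 420.4541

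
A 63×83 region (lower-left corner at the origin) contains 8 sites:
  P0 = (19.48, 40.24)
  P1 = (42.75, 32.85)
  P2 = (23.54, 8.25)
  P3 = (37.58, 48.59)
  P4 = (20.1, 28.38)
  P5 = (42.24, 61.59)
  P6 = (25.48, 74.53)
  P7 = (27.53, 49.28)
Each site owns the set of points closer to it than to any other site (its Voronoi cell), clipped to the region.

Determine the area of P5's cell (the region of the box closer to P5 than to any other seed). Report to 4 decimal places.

1. box [0,63]×[0,83]: [(0, 0) (63, 0) (63, 83) (0, 83)]
2. ⊥bis P5·P0 via (30.86,50.915): [(63, 16.6524) (63, 83) (0.7627, 83)]  |A|=2064.6479
3. ⊥bis P5·P1 via (42.495,47.22): [(34.4598, 47.0774) (63, 47.5839) (63, 83) (0.7627, 83)]  |A|=1623.2535
4. ⊥bis P5·P2 via (32.89,34.92): [(34.4598, 47.0774) (63, 47.5839) (63, 83) (0.7627, 83)]  |A|=1623.2535
5. ⊥bis P5·P3 via (39.91,55.09): [(20.3749, 62.0926) (60.9513, 47.5475) (63, 47.5839) (63, 83) (0.7627, 83)]  |A|=1421.056
6. ⊥bis P5·P4 via (31.17,44.985): [(20.3749, 62.0926) (60.9513, 47.5475) (63, 47.5839) (63, 83) (0.7627, 83)]  |A|=1421.056
7. ⊥bis P5·P6 via (33.86,68.06): [(27.3283, 59.6001) (60.9513, 47.5475) (63, 47.5839) (63, 83) (45.3948, 83)]  |A|=850.6146
8. ⊥bis P5·P7 via (34.885,55.435): [(29.2819, 62.1305) (33.1441, 57.5153) (60.9513, 47.5475) (63, 47.5839) (63, 83) (45.3948, 83)]  |A|=841.22
9. canonical 6-gon: [(29.2819, 62.1305) (33.1441, 57.5153) (60.9513, 47.5475) (63, 47.5839) (63, 83) (45.3948, 83)]
10. shoelace: 841.22

Area of P5's cell: 841.2200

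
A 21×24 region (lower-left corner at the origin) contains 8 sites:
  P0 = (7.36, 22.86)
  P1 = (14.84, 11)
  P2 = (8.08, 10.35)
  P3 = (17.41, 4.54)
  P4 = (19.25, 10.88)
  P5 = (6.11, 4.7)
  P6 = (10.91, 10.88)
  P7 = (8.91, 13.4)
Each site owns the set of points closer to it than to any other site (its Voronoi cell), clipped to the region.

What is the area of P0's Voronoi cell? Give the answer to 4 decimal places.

1. box [0,21]×[0,24]: [(0, 0) (21, 0) (21, 24) (0, 24)]
2. ⊥bis P0·P1 via (11.1,16.93): [(0, 9.9293) (21, 23.1738) (21, 24) (0, 24)]  |A|=156.4167
3. ⊥bis P0·P2 via (7.72,16.605): [(0, 16.1607) (10.8724, 16.7864) (21, 23.1738) (21, 24) (0, 24)]  |A|=122.5419
4. ⊥bis P0·P3 via (12.385,13.7): [(0, 16.1607) (10.8724, 16.7864) (21, 23.1738) (21, 24) (0, 24)]  |A|=122.5419
5. ⊥bis P0·P4 via (13.305,16.87): [(0, 16.1607) (10.8724, 16.7864) (17.3146, 20.8495) (20.489, 24) (0, 24)]  |A|=120.2146
6. ⊥bis P0·P5 via (6.735,13.78): [(0, 16.1607) (10.8724, 16.7864) (17.3146, 20.8495) (20.489, 24) (0, 24)]  |A|=120.2146
7. ⊥bis P0·P6 via (9.135,16.87): [(0, 16.1607) (8.3662, 16.6422) (12.662, 17.9152) (17.3146, 20.8495) (20.489, 24) (0, 24)]  |A|=118.9293
8. ⊥bis P0·P7 via (8.135,18.13): [(0, 16.7971) (14.7111, 19.2075) (17.3146, 20.8495) (20.489, 24) (0, 24)]  |A|=103.5732
9. canonical 5-gon: [(0, 16.7971) (14.7111, 19.2075) (17.3146, 20.8495) (20.489, 24) (0, 24)]
10. shoelace: 103.5732

Area of P0's cell: 103.5732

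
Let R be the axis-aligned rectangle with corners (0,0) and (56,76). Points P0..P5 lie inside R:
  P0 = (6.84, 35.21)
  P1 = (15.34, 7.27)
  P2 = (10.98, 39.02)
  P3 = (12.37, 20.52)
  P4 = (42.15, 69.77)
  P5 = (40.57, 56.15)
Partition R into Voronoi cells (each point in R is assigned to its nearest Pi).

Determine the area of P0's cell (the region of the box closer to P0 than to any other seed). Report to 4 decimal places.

1. box [0,56]×[0,76]: [(0, 0) (56, 0) (56, 76) (0, 76)]
2. ⊥bis P0·P1 via (11.09,21.24): [(0, 17.8662) (56, 34.9027) (56, 76) (0, 76)]  |A|=2778.4727
3. ⊥bis P0·P2 via (8.91,37.115): [(0, 46.7967) (0, 17.8662) (20.8008, 24.1943)]  |A|=300.8899
4. ⊥bis P0·P3 via (9.605,27.865): [(15.4112, 30.0507) (0, 46.7967) (0, 24.2492)]  |A|=173.7419
5. ⊥bis P0·P4 via (24.495,52.49): [(15.4112, 30.0507) (0, 46.7967) (0, 24.2492)]  |A|=173.7419
6. ⊥bis P0·P5 via (23.705,45.68): [(15.4112, 30.0507) (0, 46.7967) (0, 24.2492)]  |A|=173.7419
7. canonical 3-gon: [(15.4112, 30.0507) (0, 46.7967) (0, 24.2492)]
8. shoelace: 173.7419

Area of P0's cell: 173.7419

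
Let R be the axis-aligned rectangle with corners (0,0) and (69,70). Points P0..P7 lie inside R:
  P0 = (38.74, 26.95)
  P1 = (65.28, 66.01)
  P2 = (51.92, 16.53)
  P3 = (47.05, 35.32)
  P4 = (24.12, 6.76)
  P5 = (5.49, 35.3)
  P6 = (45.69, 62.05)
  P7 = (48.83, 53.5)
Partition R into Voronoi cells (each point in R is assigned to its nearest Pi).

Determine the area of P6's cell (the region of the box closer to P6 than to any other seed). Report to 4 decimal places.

Area of P6's cell: 587.6085

1. box [0,69]×[0,70]: [(0, 0) (69, 0) (69, 70) (0, 70)]
2. ⊥bis P6·P0 via (42.215,44.5): [(0, 52.8588) (69, 39.1964) (69, 70) (0, 70)]  |A|=1654.0946
3. ⊥bis P6·P1 via (55.485,64.03): [(0, 52.8588) (60.1508, 40.9486) (54.2782, 70) (0, 70)]  |A|=1303.9562
4. ⊥bis P6·P2 via (48.805,39.29): [(0, 52.8588) (60.1508, 40.9486) (54.2782, 70) (0, 70)]  |A|=1303.9562
5. ⊥bis P6·P3 via (46.37,48.685): [(0, 52.8588) (26.2494, 47.6613) (58.4625, 49.3003) (54.2782, 70) (0, 70)]  |A|=1168.0565
6. ⊥bis P6·P4 via (34.905,34.405): [(0, 52.8588) (26.2494, 47.6613) (58.4625, 49.3003) (54.2782, 70) (0, 70)]  |A|=1168.0565
7. ⊥bis P6·P5 via (25.59,48.675): [(26.2641, 47.662) (58.4625, 49.3003) (54.2782, 70) (11.3999, 70)]  |A|=815.5851
8. ⊥bis P6·P7 via (47.26,57.775): [(24.9795, 49.5925) (56.0936, 61.0192) (54.2782, 70) (11.3999, 70)]  |A|=587.6085
9. canonical 4-gon: [(24.9795, 49.5925) (56.0936, 61.0192) (54.2782, 70) (11.3999, 70)]
10. shoelace: 587.6085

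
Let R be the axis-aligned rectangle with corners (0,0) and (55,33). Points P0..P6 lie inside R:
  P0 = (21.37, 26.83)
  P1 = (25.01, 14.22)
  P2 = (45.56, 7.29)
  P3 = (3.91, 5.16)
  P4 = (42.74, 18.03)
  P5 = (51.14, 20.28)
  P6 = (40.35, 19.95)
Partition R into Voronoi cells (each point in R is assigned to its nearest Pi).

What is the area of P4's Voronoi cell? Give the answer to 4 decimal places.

1. box [0,55]×[0,33]: [(0, 0) (55, 0) (55, 33) (0, 33)]
2. ⊥bis P4·P0 via (32.055,22.43): [(22.8185, 0) (55, 0) (55, 33) (36.4076, 33)]  |A|=837.7686
3. ⊥bis P4·P1 via (33.875,16.125): [(32.3606, 23.1722) (37.3401, 0) (55, 0) (55, 33) (36.4076, 33)]  |A|=669.52
4. ⊥bis P4·P2 via (44.15,12.66): [(32.3606, 23.1722) (35.1286, 10.2913) (55, 15.5089) (55, 33) (36.4076, 33)]  |A|=424.5572
5. ⊥bis P4·P3 via (23.325,11.595): [(32.3606, 23.1722) (35.1286, 10.2913) (55, 15.5089) (55, 33) (36.4076, 33)]  |A|=424.5572
6. ⊥bis P4·P5 via (46.94,19.155): [(32.3606, 23.1722) (35.1286, 10.2913) (48.3821, 13.7712) (43.2315, 33) (36.4076, 33)]  |A|=253.533
7. ⊥bis P4·P6 via (41.545,18.99): [(35.008, 10.8527) (35.1286, 10.2913) (48.3821, 13.7712) (45.6241, 24.0676)]  |A|=76.8082
8. canonical 4-gon: [(35.008, 10.8527) (35.1286, 10.2913) (48.3821, 13.7712) (45.6241, 24.0676)]
9. shoelace: 76.8082

Area of P4's cell: 76.8082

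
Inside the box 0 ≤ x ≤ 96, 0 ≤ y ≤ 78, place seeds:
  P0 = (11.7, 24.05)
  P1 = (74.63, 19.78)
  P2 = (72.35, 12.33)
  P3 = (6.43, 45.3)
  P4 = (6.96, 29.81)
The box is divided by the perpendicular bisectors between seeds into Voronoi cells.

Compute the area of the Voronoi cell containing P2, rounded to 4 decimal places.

Area of P2's cell: 967.3756

1. box [0,96]×[0,78]: [(0, 0) (96, 0) (96, 78) (0, 78)]
2. ⊥bis P2·P0 via (42.025,18.19): [(38.51, 0) (96, 0) (96, 78) (53.5827, 78)]  |A|=3896.3869
3. ⊥bis P2·P1 via (73.49,16.055): [(43.3924, 25.2661) (38.51, 0) (96, 0) (96, 9.166)]  |A|=967.3756
4. ⊥bis P2·P3 via (39.39,28.815): [(43.3924, 25.2661) (38.51, 0) (96, 0) (96, 9.166)]  |A|=967.3756
5. ⊥bis P2·P4 via (39.655,21.07): [(43.3924, 25.2661) (38.51, 0) (96, 0) (96, 9.166)]  |A|=967.3756
6. canonical 4-gon: [(43.3924, 25.2661) (38.51, 0) (96, 0) (96, 9.166)]
7. shoelace: 967.3756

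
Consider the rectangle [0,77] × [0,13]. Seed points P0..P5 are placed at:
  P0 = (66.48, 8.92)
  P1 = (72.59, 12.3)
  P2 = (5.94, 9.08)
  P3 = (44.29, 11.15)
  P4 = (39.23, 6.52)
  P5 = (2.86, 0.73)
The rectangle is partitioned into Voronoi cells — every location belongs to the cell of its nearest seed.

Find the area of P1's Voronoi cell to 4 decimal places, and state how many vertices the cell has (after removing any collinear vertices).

1. box [0,77]×[0,13]: [(0, 0) (77, 0) (77, 13) (0, 13)]
2. ⊥bis P1·P0 via (69.535,10.61): [(75.4044, 0) (77, 0) (77, 13) (68.2129, 13)]  |A|=67.488
3. ⊥bis P1·P2 via (39.265,10.69): [(75.4044, 0) (77, 0) (77, 13) (68.2129, 13)]  |A|=67.488
4. ⊥bis P1·P3 via (58.44,11.725): [(75.4044, 0) (77, 0) (77, 13) (68.2129, 13)]  |A|=67.488
5. ⊥bis P1·P4 via (55.91,9.41): [(75.4044, 0) (77, 0) (77, 13) (68.2129, 13)]  |A|=67.488
6. ⊥bis P1·P5 via (37.725,6.515): [(75.4044, 0) (77, 0) (77, 13) (68.2129, 13)]  |A|=67.488
7. canonical 4-gon: [(75.4044, 0) (77, 0) (77, 13) (68.2129, 13)]
8. shoelace: 67.488

Area of P1's cell: 67.4880 (4 vertices)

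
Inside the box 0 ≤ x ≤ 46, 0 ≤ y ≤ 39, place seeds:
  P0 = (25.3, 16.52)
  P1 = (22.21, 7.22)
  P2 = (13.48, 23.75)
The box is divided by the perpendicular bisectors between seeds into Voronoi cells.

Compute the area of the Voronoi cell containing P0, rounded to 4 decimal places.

Area of P0's cell: 703.9314

1. box [0,46]×[0,39]: [(0, 0) (46, 0) (46, 39) (0, 39)]
2. ⊥bis P0·P1 via (23.755,11.87): [(0, 19.7628) (46, 4.4789) (46, 39) (0, 39)]  |A|=1236.4407
3. ⊥bis P0·P2 via (19.39,20.135): [(15.9257, 14.4714) (46, 4.4789) (46, 39) (30.9293, 39)]  |A|=703.9314
4. canonical 4-gon: [(15.9257, 14.4714) (46, 4.4789) (46, 39) (30.9293, 39)]
5. shoelace: 703.9314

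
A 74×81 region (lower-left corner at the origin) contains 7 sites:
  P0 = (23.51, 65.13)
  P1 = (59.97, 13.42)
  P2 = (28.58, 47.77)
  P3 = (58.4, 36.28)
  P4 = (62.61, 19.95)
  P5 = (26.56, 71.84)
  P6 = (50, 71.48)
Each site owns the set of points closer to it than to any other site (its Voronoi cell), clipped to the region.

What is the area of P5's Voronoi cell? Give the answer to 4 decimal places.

Area of P5's cell: 376.5263

1. box [0,74]×[0,81]: [(0, 0) (74, 0) (74, 81) (0, 81)]
2. ⊥bis P5·P0 via (25.035,68.485): [(0, 79.8645) (74, 46.2282) (74, 81) (0, 81)]  |A|=1328.5691
3. ⊥bis P5·P1 via (43.265,42.63): [(0, 79.8645) (60.3811, 52.4186) (74, 60.2071) (74, 81) (0, 81)]  |A|=1233.3802
4. ⊥bis P5·P2 via (27.57,59.805): [(0, 79.8645) (41.5499, 60.9782) (74, 63.7015) (74, 81) (0, 81)]  |A|=1045.0639
5. ⊥bis P5·P3 via (42.48,54.06): [(0, 79.8645) (41.5499, 60.9782) (51.1018, 61.7798) (72.5675, 81) (0, 81)]  |A|=833.2449
6. ⊥bis P5·P4 via (44.585,45.895): [(0, 79.8645) (41.5499, 60.9782) (51.1018, 61.7798) (72.5675, 81) (0, 81)]  |A|=833.2449
7. ⊥bis P5·P6 via (38.28,71.66): [(0, 79.8645) (38.1398, 62.5283) (38.4234, 81) (0, 81)]  |A|=376.5263
8. canonical 4-gon: [(0, 79.8645) (38.1398, 62.5283) (38.4234, 81) (0, 81)]
9. shoelace: 376.5263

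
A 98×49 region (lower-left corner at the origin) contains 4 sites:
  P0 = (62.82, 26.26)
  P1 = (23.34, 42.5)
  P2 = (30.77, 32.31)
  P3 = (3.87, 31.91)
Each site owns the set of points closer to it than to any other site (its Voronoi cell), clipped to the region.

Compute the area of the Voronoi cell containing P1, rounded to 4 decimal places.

1. box [0,98]×[0,49]: [(0, 0) (98, 0) (98, 49) (0, 49)]
2. ⊥bis P1·P0 via (43.08,34.38): [(0, 0) (28.9379, 0) (49.0939, 49) (0, 49)]  |A|=1911.7784
3. ⊥bis P1·P2 via (27.055,37.405): [(0, 17.6779) (42.9572, 49) (0, 49)]  |A|=672.7532
4. ⊥bis P1·P3 via (13.605,37.205): [(17.3465, 30.3261) (42.9572, 49) (7.1895, 49)]  |A|=333.9604
5. canonical 3-gon: [(17.3465, 30.3261) (42.9572, 49) (7.1895, 49)]
6. shoelace: 333.9604

Area of P1's cell: 333.9604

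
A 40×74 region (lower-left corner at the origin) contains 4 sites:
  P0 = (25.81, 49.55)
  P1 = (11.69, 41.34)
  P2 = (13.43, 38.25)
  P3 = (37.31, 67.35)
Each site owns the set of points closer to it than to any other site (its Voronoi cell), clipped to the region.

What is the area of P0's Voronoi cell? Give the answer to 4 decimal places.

Area of P0's cell: 762.1149

1. box [0,40]×[0,74]: [(0, 0) (40, 0) (40, 74) (0, 74)]
2. ⊥bis P0·P1 via (18.75,45.445): [(40, 8.8981) (40, 74) (2.1468, 74)]  |A|=1232.156
3. ⊥bis P0·P2 via (19.62,43.9): [(19.6981, 43.8145) (40, 21.5722) (40, 74) (2.1468, 74)]  |A|=1103.5019
4. ⊥bis P0·P3 via (31.56,58.45): [(19.6981, 43.8145) (40, 21.5722) (40, 52.9972) (7.4913, 74) (2.1468, 74)]  |A|=762.1149
5. canonical 5-gon: [(19.6981, 43.8145) (40, 21.5722) (40, 52.9972) (7.4913, 74) (2.1468, 74)]
6. shoelace: 762.1149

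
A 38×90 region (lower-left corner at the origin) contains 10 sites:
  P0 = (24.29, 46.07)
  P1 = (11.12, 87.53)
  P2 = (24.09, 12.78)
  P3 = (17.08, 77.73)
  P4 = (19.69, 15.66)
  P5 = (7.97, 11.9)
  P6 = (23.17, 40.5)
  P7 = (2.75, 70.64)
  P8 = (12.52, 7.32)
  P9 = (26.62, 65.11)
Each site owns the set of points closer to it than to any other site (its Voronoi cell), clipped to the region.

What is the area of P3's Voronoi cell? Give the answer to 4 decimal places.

Area of P3's cell: 377.8543

1. box [0,38]×[0,90]: [(0, 0) (38, 0) (38, 90) (0, 90)]
2. ⊥bis P3·P0 via (20.685,61.9): [(0, 57.1894) (38, 65.8432) (38, 90) (0, 90)]  |A|=1082.3817
3. ⊥bis P3·P1 via (14.1,82.63): [(0, 74.0549) (0, 57.1894) (38, 65.8432) (38, 90) (26.2185, 90)]  |A|=873.3537
4. ⊥bis P3·P2 via (20.585,45.255): [(0, 74.0549) (0, 57.1894) (38, 65.8432) (38, 90) (26.2185, 90)]  |A|=873.3537
5. ⊥bis P3·P4 via (18.385,46.695): [(0, 74.0549) (0, 57.1894) (38, 65.8432) (38, 90) (26.2185, 90)]  |A|=873.3537
6. ⊥bis P3·P5 via (12.525,44.815): [(0, 74.0549) (0, 57.1894) (38, 65.8432) (38, 90) (26.2185, 90)]  |A|=873.3537
7. ⊥bis P3·P6 via (20.125,59.115): [(0, 74.0549) (0, 57.1894) (38, 65.8432) (38, 90) (26.2185, 90)]  |A|=873.3537
8. ⊥bis P3·P7 via (9.915,74.185): [(7.6711, 78.7202) (16.4683, 60.9397) (38, 65.8432) (38, 90) (26.2185, 90)]  |A|=645.7612
9. ⊥bis P3·P8 via (14.8,42.525): [(7.6711, 78.7202) (16.4683, 60.9397) (38, 65.8432) (38, 90) (26.2185, 90)]  |A|=645.7612
10. ⊥bis P3·P9 via (21.85,71.42): [(7.6711, 78.7202) (14.1594, 65.6064) (38, 83.6285) (38, 90) (26.2185, 90)]  |A|=377.8543
11. canonical 5-gon: [(7.6711, 78.7202) (14.1594, 65.6064) (38, 83.6285) (38, 90) (26.2185, 90)]
12. shoelace: 377.8543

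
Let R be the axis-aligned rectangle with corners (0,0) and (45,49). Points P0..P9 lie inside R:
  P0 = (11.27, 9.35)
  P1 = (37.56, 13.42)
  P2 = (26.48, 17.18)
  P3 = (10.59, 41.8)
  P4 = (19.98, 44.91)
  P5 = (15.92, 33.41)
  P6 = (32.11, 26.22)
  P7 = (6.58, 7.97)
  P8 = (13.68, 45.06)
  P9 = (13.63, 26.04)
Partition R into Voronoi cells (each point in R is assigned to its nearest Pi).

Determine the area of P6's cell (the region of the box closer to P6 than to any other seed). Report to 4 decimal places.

1. box [0,45]×[0,49]: [(0, 0) (45, 0) (45, 49) (0, 49)]
2. ⊥bis P6·P0 via (21.69,17.785): [(0, 44.5793) (36.087, 0) (45, 0) (45, 49) (0, 49)]  |A|=1400.6342
3. ⊥bis P6·P1 via (34.835,19.82): [(0, 44.5793) (23.8343, 15.1361) (45, 24.1481) (45, 49) (0, 49)]  |A|=1077.6245
4. ⊥bis P6·P2 via (29.295,21.7): [(0, 44.5793) (7.5664, 35.2323) (33.3375, 19.1824) (45, 24.1481) (45, 49) (0, 49)]  |A|=949.223
5. ⊥bis P6·P3 via (21.35,34.01): [(17.6765, 28.9359) (33.3375, 19.1824) (45, 24.1481) (45, 49) (32.2024, 49)]  |A|=563.6664
6. ⊥bis P6·P4 via (26.045,35.565): [(19.3123, 31.1954) (17.6765, 28.9359) (33.3375, 19.1824) (45, 24.1481) (45, 47.867)]  |A|=435.1864
7. ⊥bis P6·P5 via (24.015,29.815): [(26.7806, 36.0424) (22.3359, 26.0341) (33.3375, 19.1824) (45, 24.1481) (45, 47.867)]  |A|=400.948
8. ⊥bis P6·P7 via (19.345,17.095): [(26.7806, 36.0424) (22.3359, 26.0341) (33.3375, 19.1824) (45, 24.1481) (45, 47.867)]  |A|=400.948
9. ⊥bis P6·P8 via (22.895,35.64): [(26.7806, 36.0424) (22.3359, 26.0341) (33.3375, 19.1824) (45, 24.1481) (45, 47.867)]  |A|=400.948
10. ⊥bis P6·P9 via (22.87,26.13): [(26.7806, 36.0424) (22.8595, 27.213) (22.8742, 25.6988) (33.3375, 19.1824) (45, 24.1481) (45, 47.867)]  |A|=400.5429
11. canonical 6-gon: [(26.7806, 36.0424) (22.8595, 27.213) (22.8742, 25.6988) (33.3375, 19.1824) (45, 24.1481) (45, 47.867)]
12. shoelace: 400.5429

Area of P6's cell: 400.5429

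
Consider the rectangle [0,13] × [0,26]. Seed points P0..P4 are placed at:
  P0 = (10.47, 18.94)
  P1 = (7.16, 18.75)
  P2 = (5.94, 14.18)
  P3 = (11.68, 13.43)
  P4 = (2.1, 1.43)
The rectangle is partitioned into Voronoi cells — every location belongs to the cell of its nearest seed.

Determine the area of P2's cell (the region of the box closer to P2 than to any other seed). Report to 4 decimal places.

Area of P2's cell: 79.1441

1. box [0,13]×[0,26]: [(0, 0) (13, 0) (13, 26) (0, 26)]
2. ⊥bis P2·P0 via (8.205,16.56): [(0, 24.3685) (0, 0) (13, 0) (13, 11.9967)]  |A|=236.374
3. ⊥bis P2·P1 via (6.55,16.465): [(8.989, 15.8139) (0, 18.2136) (0, 0) (13, 0) (13, 11.9967)]  |A|=208.7106
4. ⊥bis P2·P3 via (8.81,13.805): [(9.0633, 15.7432) (8.989, 15.8139) (0, 18.2136) (0, 0) (7.0062, 0)]  |A|=137.9158
5. ⊥bis P2·P4 via (4.02,7.805): [(7.8744, 6.6442) (9.0633, 15.7432) (8.989, 15.8139) (0, 18.2136) (0, 9.0157)]  |A|=79.1441
6. canonical 5-gon: [(7.8744, 6.6442) (9.0633, 15.7432) (8.989, 15.8139) (0, 18.2136) (0, 9.0157)]
7. shoelace: 79.1441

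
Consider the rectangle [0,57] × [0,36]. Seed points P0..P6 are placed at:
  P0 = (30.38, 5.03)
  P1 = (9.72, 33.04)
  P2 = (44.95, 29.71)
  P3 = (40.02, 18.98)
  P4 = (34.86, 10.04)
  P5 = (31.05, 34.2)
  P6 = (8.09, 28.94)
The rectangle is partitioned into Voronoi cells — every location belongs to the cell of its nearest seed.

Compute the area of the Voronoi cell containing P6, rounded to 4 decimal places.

Area of P6's cell: 454.8528

1. box [0,57]×[0,36]: [(0, 0) (57, 0) (57, 36) (0, 36)]
2. ⊥bis P6·P0 via (19.235,16.985): [(0, 0) (1.0156, 0) (39.632, 36) (0, 36)]  |A|=731.6557
3. ⊥bis P6·P1 via (8.905,30.99): [(0, 34.5303) (0, 0) (1.0156, 0) (26.6783, 23.924)]  |A|=472.7533
4. ⊥bis P6·P2 via (26.52,29.325): [(26.6324, 23.9423) (0, 34.5303) (0, 0) (1.0156, 0) (26.6337, 23.8824)]  |A|=472.7519
5. ⊥bis P6·P3 via (24.055,23.96): [(24.3344, 24.8559) (0, 34.5303) (0, 0) (1.0156, 0) (22.9635, 20.4609)]  |A|=466.9639
6. ⊥bis P6·P4 via (21.475,19.49): [(23.5992, 22.4987) (24.3344, 24.8559) (0, 34.5303) (0, 0) (1.0156, 0) (20.6142, 18.2707)]  |A|=465.2663
7. ⊥bis P6·P5 via (19.57,31.57): [(22.1262, 20.4123) (20.7849, 26.267) (0, 34.5303) (0, 0) (1.0156, 0) (20.6142, 18.2707)]  |A|=454.8528
8. canonical 6-gon: [(22.1262, 20.4123) (20.7849, 26.267) (0, 34.5303) (0, 0) (1.0156, 0) (20.6142, 18.2707)]
9. shoelace: 454.8528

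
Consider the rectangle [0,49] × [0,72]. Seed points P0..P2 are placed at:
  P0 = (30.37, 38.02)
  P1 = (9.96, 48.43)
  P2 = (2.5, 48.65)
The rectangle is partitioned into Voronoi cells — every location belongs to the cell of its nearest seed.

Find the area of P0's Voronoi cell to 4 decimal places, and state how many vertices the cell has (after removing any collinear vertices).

Area of P0's cell: 2329.0053 (6 vertices)

1. box [0,49]×[0,72]: [(0, 0) (49, 0) (49, 72) (0, 72)]
2. ⊥bis P0·P1 via (20.165,43.225): [(0, 3.6892) (0, 0) (49, 0) (49, 72) (34.8415, 72)]  |A|=2337.974
3. ⊥bis P0·P2 via (16.435,43.335): [(5.2085, 13.901) (0, 0.2453) (0, 0) (49, 0) (49, 72) (34.8415, 72)]  |A|=2329.0053
4. canonical 6-gon: [(5.2085, 13.901) (0, 0.2453) (0, 0) (49, 0) (49, 72) (34.8415, 72)]
5. shoelace: 2329.0053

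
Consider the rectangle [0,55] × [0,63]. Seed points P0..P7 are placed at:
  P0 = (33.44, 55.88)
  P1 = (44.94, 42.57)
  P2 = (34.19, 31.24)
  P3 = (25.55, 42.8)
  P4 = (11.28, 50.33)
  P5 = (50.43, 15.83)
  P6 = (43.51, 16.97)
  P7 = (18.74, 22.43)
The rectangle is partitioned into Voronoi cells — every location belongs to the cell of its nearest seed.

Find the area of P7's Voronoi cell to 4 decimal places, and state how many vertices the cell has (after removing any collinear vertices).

Area of P7's cell: 950.0565 (6 vertices)

1. box [0,55]×[0,63]: [(0, 0) (55, 0) (55, 63) (0, 63)]
2. ⊥bis P7·P0 via (26.09,39.155): [(0, 50.6206) (0, 0) (55, 0) (55, 26.4502)]  |A|=2119.4447
3. ⊥bis P7·P1 via (31.84,32.5): [(27.0479, 38.7341) (0, 50.6206) (0, 0) (55, 0) (55, 2.3713)]  |A|=1782.9171
4. ⊥bis P7·P2 via (26.465,26.835): [(17.2161, 43.0548) (0, 50.6206) (0, 0) (41.767, 0)]  |A|=1334.878
5. ⊥bis P7·P3 via (22.145,32.615): [(23.4103, 32.192) (0, 40.0184) (0, 0) (41.767, 0)]  |A|=1140.7034
6. ⊥bis P7·P4 via (15.01,36.38): [(23.4103, 32.192) (12.7171, 35.7669) (0, 32.3666) (0, 0) (41.767, 0)]  |A|=1092.049
7. ⊥bis P7·P5 via (34.585,19.13): [(33.5881, 14.3433) (23.4103, 32.192) (12.7171, 35.7669) (0, 32.3666) (0, 0) (30.6008, 0)]  |A|=1011.9689
8. ⊥bis P7·P6 via (31.125,19.7): [(30.9601, 18.952) (23.4103, 32.192) (12.7171, 35.7669) (0, 32.3666) (0, 0) (26.7826, 0)]  |A|=950.0565
9. canonical 6-gon: [(30.9601, 18.952) (23.4103, 32.192) (12.7171, 35.7669) (0, 32.3666) (0, 0) (26.7826, 0)]
10. shoelace: 950.0565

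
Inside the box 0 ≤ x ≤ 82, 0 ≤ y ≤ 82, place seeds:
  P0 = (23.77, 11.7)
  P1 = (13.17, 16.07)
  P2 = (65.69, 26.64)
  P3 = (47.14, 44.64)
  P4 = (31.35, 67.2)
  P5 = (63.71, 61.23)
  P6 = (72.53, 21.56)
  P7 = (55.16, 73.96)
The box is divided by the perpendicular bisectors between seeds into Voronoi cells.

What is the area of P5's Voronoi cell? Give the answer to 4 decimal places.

1. box [0,82]×[0,82]: [(0, 0) (82, 0) (82, 82) (0, 82)]
2. ⊥bis P5·P0 via (43.74,36.465): [(0, 71.7361) (82, 5.6129) (82, 82) (0, 82)]  |A|=3552.6925
3. ⊥bis P5·P1 via (38.44,38.65): [(0, 81.6694) (31.7612, 46.1245) (82, 5.6129) (82, 82) (0, 82)]  |A|=3394.9447
4. ⊥bis P5·P2 via (64.7,43.935): [(0, 81.6694) (31.7612, 46.1245) (36.4796, 42.3196) (82, 44.9253) (82, 82) (0, 82)]  |A|=2500.1877
5. ⊥bis P5·P3 via (55.425,52.935): [(64.4502, 43.9207) (82, 44.9253) (82, 82) (26.3249, 82)]  |A|=1385.3613
6. ⊥bis P5·P4 via (47.53,64.215): [(47.0012, 61.3486) (64.4502, 43.9207) (82, 44.9253) (82, 82) (50.8111, 82)]  |A|=1132.525
7. ⊥bis P5·P6 via (68.12,41.395): [(47.0012, 61.3486) (64.4502, 43.9207) (82, 44.9253) (82, 82) (50.8111, 82)]  |A|=1132.525
8. ⊥bis P5·P7 via (59.435,67.595): [(48.2612, 60.0902) (64.4502, 43.9207) (82, 44.9253) (82, 82) (80.8824, 82)]  |A|=787.6888
9. canonical 5-gon: [(48.2612, 60.0902) (64.4502, 43.9207) (82, 44.9253) (82, 82) (80.8824, 82)]
10. shoelace: 787.6888

Area of P5's cell: 787.6888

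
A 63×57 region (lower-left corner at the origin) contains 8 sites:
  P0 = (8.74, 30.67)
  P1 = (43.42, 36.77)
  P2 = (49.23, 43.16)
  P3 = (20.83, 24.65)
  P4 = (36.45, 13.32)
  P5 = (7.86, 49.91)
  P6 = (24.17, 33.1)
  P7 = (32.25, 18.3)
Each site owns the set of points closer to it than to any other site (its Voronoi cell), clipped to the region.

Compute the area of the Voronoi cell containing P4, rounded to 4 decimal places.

Area of P4's cell: 739.2667

1. box [0,63]×[0,57]: [(0, 0) (63, 0) (63, 57) (0, 57)]
2. ⊥bis P4·P0 via (22.595,21.995): [(8.8233, 0) (63, 0) (63, 57) (44.5126, 57)]  |A|=2070.9262
3. ⊥bis P4·P1 via (39.935,25.045): [(26.9257, 28.9117) (8.8233, 0) (63, 0) (63, 18.1894)]  |A|=1111.2555
4. ⊥bis P4·P2 via (42.84,28.24): [(26.9257, 28.9117) (8.8233, 0) (63, 0) (63, 18.1894)]  |A|=1111.2555
5. ⊥bis P4·P3 via (28.64,18.985): [(34.2593, 26.732) (14.8692, 0) (63, 0) (63, 18.1894)]  |A|=904.7046
6. ⊥bis P4·P5 via (22.155,31.615): [(34.2593, 26.732) (14.8692, 0) (63, 0) (63, 18.1894)]  |A|=904.7046
7. ⊥bis P4·P6 via (30.31,23.21): [(35.425, 26.3855) (32.8471, 24.7851) (14.8692, 0) (63, 0) (63, 18.1894)]  |A|=903.3252
8. ⊥bis P4·P7 via (34.35,15.81): [(43.902, 23.8659) (15.6039, 0) (63, 0) (63, 18.1894)]  |A|=739.2667
9. canonical 4-gon: [(43.902, 23.8659) (15.6039, 0) (63, 0) (63, 18.1894)]
10. shoelace: 739.2667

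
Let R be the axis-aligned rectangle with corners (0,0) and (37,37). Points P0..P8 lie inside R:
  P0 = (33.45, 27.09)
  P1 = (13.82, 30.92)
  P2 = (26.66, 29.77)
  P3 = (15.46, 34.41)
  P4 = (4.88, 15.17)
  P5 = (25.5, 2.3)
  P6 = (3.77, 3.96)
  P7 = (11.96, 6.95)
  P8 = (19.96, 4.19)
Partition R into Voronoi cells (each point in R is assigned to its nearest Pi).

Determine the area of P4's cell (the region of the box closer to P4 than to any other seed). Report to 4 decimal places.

Area of P4's cell: 190.8775

1. box [0,37]×[0,37]: [(0, 0) (37, 0) (37, 37) (0, 37)]
2. ⊥bis P4·P0 via (19.165,21.13): [(0, 0) (27.9809, 0) (12.5437, 37) (0, 37)]  |A|=749.7048
3. ⊥bis P4·P1 via (9.35,23.045): [(0, 28.3522) (0, 0) (27.9809, 0) (21.1638, 16.3393)]  |A|=528.614
4. ⊥bis P4·P2 via (15.77,22.47): [(19.091, 17.5158) (0, 28.3522) (0, 0) (27.9809, 0) (23.2804, 11.2661)]  |A|=524.6012
5. ⊥bis P4·P3 via (10.17,24.79): [(19.091, 17.5158) (0, 28.3522) (0, 0) (27.9809, 0) (23.2804, 11.2661)]  |A|=524.6012
6. ⊥bis P4·P5 via (15.19,8.735): [(19.909, 16.2956) (19.091, 17.5158) (0, 28.3522) (0, 0) (9.738, 0)]  |A|=368.7911
7. ⊥bis P4·P6 via (4.325,9.565): [(15.0455, 8.5035) (19.909, 16.2956) (19.091, 17.5158) (0, 28.3522) (0, 9.9933)]  |A|=252.2108
8. ⊥bis P4·P7 via (8.42,11.06): [(6.441, 9.3555) (17.1768, 18.6024) (0, 28.3522) (0, 9.9933)]  |A|=190.8775
9. ⊥bis P4·P8 via (12.42,9.68): [(6.441, 9.3555) (17.1768, 18.6024) (0, 28.3522) (0, 9.9933)]  |A|=190.8775
10. canonical 4-gon: [(6.441, 9.3555) (17.1768, 18.6024) (0, 28.3522) (0, 9.9933)]
11. shoelace: 190.8775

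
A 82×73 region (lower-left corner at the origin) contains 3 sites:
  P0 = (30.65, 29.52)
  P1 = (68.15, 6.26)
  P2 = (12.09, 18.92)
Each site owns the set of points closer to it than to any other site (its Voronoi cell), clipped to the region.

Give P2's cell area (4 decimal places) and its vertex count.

1. box [0,82]×[0,73]: [(0, 0) (82, 0) (82, 73) (0, 73)]
2. ⊥bis P2·P0 via (21.37,24.22): [(0, 61.6377) (0, 0) (35.2025, 0)]  |A|=1084.9012
3. ⊥bis P2·P1 via (40.12,12.59): [(0, 61.6377) (0, 0) (35.2025, 0)]  |A|=1084.9012
4. canonical 3-gon: [(0, 61.6377) (0, 0) (35.2025, 0)]
5. shoelace: 1084.9012

Area of P2's cell: 1084.9012 (3 vertices)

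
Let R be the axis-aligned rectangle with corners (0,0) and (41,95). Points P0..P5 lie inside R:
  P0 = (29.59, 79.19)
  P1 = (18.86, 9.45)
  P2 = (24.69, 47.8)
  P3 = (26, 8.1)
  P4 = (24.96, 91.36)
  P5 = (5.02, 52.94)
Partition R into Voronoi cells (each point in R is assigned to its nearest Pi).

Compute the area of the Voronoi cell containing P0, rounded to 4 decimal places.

Area of P0's cell: 630.0342

1. box [0,41]×[0,95]: [(0, 0) (41, 0) (41, 95) (0, 95)]
2. ⊥bis P0·P1 via (24.225,44.32): [(0, 48.0472) (41, 41.739) (41, 95) (0, 95)]  |A|=2054.3822
3. ⊥bis P0·P2 via (27.14,63.495): [(0, 67.7316) (41, 61.3314) (41, 95) (0, 95)]  |A|=1249.2082
4. ⊥bis P0·P3 via (27.795,43.645): [(0, 67.7316) (41, 61.3314) (41, 95) (0, 95)]  |A|=1249.2082
5. ⊥bis P0·P4 via (27.275,85.275): [(0, 74.8984) (0, 67.7316) (41, 61.3314) (41, 90.4966)]  |A|=744.8054
6. ⊥bis P0·P5 via (17.305,66.065): [(5.5939, 77.0266) (18.6318, 64.8231) (41, 61.3314) (41, 90.4966)]  |A|=630.0342
7. canonical 4-gon: [(5.5939, 77.0266) (18.6318, 64.8231) (41, 61.3314) (41, 90.4966)]
8. shoelace: 630.0342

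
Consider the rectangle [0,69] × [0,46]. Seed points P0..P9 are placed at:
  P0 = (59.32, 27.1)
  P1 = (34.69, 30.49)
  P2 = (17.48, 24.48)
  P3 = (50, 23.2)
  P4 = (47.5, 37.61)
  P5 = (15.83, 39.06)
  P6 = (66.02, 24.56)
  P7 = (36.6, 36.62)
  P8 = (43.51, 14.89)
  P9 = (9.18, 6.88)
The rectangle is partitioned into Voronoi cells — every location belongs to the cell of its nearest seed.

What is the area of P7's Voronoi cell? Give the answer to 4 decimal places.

Area of P7's cell: 183.6532

1. box [0,69]×[0,46]: [(0, 0) (69, 0) (69, 46) (0, 46)]
2. ⊥bis P7·P0 via (47.96,31.86): [(0, 0) (34.6102, 0) (53.8849, 46) (0, 46)]  |A|=2035.3866
3. ⊥bis P7·P1 via (35.645,33.555): [(0, 44.6614) (47.1661, 29.9652) (53.8849, 46) (0, 46)]  |A|=463.5848
4. ⊥bis P7·P2 via (27.04,30.55): [(22.5392, 37.6385) (47.1661, 29.9652) (53.8849, 46) (17.2302, 46)]  |A|=376.4637
5. ⊥bis P7·P3 via (43.3,29.91): [(22.5392, 37.6385) (44.2616, 30.8702) (49.9074, 36.5075) (53.8849, 46) (17.2302, 46)]  |A|=365.7225
6. ⊥bis P7·P4 via (42.05,37.115): [(22.5392, 37.6385) (42.5693, 31.3975) (41.243, 46) (17.2302, 46)]  |A|=242.4969
7. ⊥bis P7·P5 via (26.215,37.84): [(26.0624, 36.5408) (42.5693, 31.3975) (41.243, 46) (27.1736, 46)]  |A|=183.6532
8. ⊥bis P7·P6 via (51.31,30.59): [(26.0624, 36.5408) (42.5693, 31.3975) (41.243, 46) (27.1736, 46)]  |A|=183.6532
9. ⊥bis P7·P8 via (40.055,25.755): [(26.0624, 36.5408) (42.5693, 31.3975) (41.243, 46) (27.1736, 46)]  |A|=183.6532
10. ⊥bis P7·P9 via (22.89,21.75): [(26.0624, 36.5408) (42.5693, 31.3975) (41.243, 46) (27.1736, 46)]  |A|=183.6532
11. canonical 4-gon: [(26.0624, 36.5408) (42.5693, 31.3975) (41.243, 46) (27.1736, 46)]
12. shoelace: 183.6532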